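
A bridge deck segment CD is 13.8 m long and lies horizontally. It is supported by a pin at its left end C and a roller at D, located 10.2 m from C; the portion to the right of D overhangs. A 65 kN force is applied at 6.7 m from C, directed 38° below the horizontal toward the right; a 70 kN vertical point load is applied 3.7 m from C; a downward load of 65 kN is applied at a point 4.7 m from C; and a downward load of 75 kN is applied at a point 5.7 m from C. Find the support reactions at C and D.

C_x = -51.22 kN, C_y = 126.5 kN, D_y = 123.5 kN

Taking moments about C: D_y·10.2 − 65·sin38°·6.7 − 70·3.7 − 65·4.7 − 75·5.7 = 0 → D_y = 1260.12/10.2 = 123.541 ≈ 123.5 kN.
ΣF_y = 0: C_y + 123.541 − 65·sin38° − 70 − 65 − 75 = 0 → C_y = 126.5 kN.
ΣF_x = 0: C_x + 65·cos38° = 0 → C_x = -51.22 kN.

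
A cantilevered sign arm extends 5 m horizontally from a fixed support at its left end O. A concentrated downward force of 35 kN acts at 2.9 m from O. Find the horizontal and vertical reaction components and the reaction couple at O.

O_x = 0, O_y = 35.00 kN, M_O = 101.5 kN·m

ΣF_x = 0: O_x = 0.
ΣF_y = 0: O_y − 35 = 0 → O_y = 35.00 kN.
ΣM about O: M_O − 35·2.9 = 0 → M_O = 101.5 kN·m.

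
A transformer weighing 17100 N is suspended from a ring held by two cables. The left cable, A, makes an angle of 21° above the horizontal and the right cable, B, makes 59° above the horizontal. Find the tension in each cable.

T_A = 8943 N, T_B = 16210 N

ΣF_x = 0: −T_A·cos21° + T_B·cos59° = 0 → T_B = 1.81264·T_A.
ΣF_y = 0: T_A·sin21° + T_B·sin59° = 17100.
Substitute: T_A·(0.358368 + 1.81264·0.857167) = 17100 → T_A = 8943.03 ≈ 8943 N.
Then T_B = 1.81264 × 8943.03 = 16210 N.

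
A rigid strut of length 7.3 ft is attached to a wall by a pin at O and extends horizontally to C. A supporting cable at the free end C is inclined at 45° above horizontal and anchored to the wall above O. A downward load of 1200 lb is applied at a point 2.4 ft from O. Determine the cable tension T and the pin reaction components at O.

T = 557.9 lb, O_x = 394.5 lb, O_y = 805.5 lb

ΣM about O: T·sin45°·7.3 − 1200·2.4 = 0 → T = 2880/(7.3·0.707107) = 557.936 ≈ 557.9 lb.
ΣF_x = 0: O_x − T·cos45° = 0 → O_x = 557.936 × 0.707107 = 394.5 lb.
ΣF_y = 0: O_y + T·sin45° − 1200 = 0 → O_y = 1200 − 557.936 × 0.707107 = 805.5 lb.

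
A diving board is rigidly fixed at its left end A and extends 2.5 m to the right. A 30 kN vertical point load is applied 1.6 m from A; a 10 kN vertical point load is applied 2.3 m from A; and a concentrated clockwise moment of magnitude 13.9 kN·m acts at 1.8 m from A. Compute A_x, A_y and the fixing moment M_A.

ΣF_x = 0: A_x = 0.
ΣF_y = 0: A_y − 30 − 10 = 0 → A_y = 40.00 kN.
ΣM about A: M_A − 30·1.6 − 10·2.3 − 13.9 = 0 → M_A = 84.90 kN·m.

A_x = 0, A_y = 40.00 kN, M_A = 84.90 kN·m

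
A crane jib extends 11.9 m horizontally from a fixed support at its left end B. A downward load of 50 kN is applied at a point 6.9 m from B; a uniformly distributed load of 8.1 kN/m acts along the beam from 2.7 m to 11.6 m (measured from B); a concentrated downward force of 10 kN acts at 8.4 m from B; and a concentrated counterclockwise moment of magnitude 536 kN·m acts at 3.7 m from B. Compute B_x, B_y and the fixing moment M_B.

Resultant of the distributed load: 8.1 × 8.9 = 72.09 kN at 7.15 m from B.
ΣF_x = 0: B_x = 0.
ΣF_y = 0: B_y − 50 − 8.1·8.9 − 10 = 0 → B_y = 132.1 kN.
ΣM about B: M_B − 50·6.9 − (8.1·8.9)·7.15 − 10·8.4 + 536 = 0 → M_B = 408.4 kN·m.

B_x = 0, B_y = 132.1 kN, M_B = 408.4 kN·m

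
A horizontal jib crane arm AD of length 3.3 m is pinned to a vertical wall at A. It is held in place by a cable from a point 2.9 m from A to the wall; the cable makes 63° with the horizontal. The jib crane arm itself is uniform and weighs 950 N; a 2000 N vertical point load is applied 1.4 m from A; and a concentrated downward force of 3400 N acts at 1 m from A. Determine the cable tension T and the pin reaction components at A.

ΣM about A: T·sin63°·2.9 − 950·1.65 − 2000·1.4 − 3400·1 = 0 → T = 7767.5/(2.9·0.891007) = 3006.09 ≈ 3006 N.
ΣF_x = 0: A_x − T·cos63° = 0 → A_x = 3006.09 × 0.45399 = 1365 N.
ΣF_y = 0: A_y + T·sin63° − 950 − 2000 − 3400 = 0 → A_y = 6350 − 3006.09 × 0.891007 = 3672 N.

T = 3006 N, A_x = 1365 N, A_y = 3672 N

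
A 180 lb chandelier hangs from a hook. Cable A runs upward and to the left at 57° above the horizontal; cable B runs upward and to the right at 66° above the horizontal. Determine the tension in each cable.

ΣF_x = 0: −T_A·cos57° + T_B·cos66° = 0 → T_B = 1.33905·T_A.
ΣF_y = 0: T_A·sin57° + T_B·sin66° = 180.
Substitute: T_A·(0.838671 + 1.33905·0.913545) = 180 → T_A = 87.2959 ≈ 87.30 lb.
Then T_B = 1.33905 × 87.2959 = 116.9 lb.

T_A = 87.30 lb, T_B = 116.9 lb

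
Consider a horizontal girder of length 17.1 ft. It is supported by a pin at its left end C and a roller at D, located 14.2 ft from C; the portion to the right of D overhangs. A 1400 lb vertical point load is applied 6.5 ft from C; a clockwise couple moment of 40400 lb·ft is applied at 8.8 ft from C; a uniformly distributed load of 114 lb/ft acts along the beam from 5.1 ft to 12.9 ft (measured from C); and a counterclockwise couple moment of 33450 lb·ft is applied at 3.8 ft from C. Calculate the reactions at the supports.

Resultant of the distributed load: 114 × 7.8 = 889.2 lb at 9 ft from C.
Taking moments about C: D_y·14.2 − 1400·6.5 − 40400 − (114·7.8)·9 + 33450 = 0 → D_y = 24052.8/14.2 = 1693.86 ≈ 1694 lb.
ΣF_y = 0: C_y + 1693.86 − 1400 − 114·7.8 = 0 → C_y = 595.3 lb.
ΣF_x = 0: no horizontal applied forces, so C_x = 0.

C_x = 0, C_y = 595.3 lb, D_y = 1694 lb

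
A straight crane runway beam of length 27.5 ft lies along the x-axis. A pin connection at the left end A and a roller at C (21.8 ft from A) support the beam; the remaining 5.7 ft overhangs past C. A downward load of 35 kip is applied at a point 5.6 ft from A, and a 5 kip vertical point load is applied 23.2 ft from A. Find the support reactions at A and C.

Taking moments about A: C_y·21.8 − 35·5.6 − 5·23.2 = 0 → C_y = 312/21.8 = 14.3119 ≈ 14.31 kip.
ΣF_y = 0: A_y + 14.3119 − 35 − 5 = 0 → A_y = 25.69 kip.
ΣF_x = 0: no horizontal applied forces, so A_x = 0.

A_x = 0, A_y = 25.69 kip, C_y = 14.31 kip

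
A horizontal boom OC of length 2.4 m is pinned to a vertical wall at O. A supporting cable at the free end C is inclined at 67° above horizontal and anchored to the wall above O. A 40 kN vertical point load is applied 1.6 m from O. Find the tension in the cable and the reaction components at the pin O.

ΣM about O: T·sin67°·2.4 − 40·1.6 = 0 → T = 64/(2.4·0.920505) = 28.9696 ≈ 28.97 kN.
ΣF_x = 0: O_x − T·cos67° = 0 → O_x = 28.9696 × 0.390731 = 11.32 kN.
ΣF_y = 0: O_y + T·sin67° − 40 = 0 → O_y = 40 − 28.9696 × 0.920505 = 13.33 kN.

T = 28.97 kN, O_x = 11.32 kN, O_y = 13.33 kN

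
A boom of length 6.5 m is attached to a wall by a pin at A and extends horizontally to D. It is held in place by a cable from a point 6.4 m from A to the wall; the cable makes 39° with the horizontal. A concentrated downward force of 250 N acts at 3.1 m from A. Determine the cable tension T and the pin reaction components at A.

ΣM about A: T·sin39°·6.4 − 250·3.1 = 0 → T = 775/(6.4·0.62932) = 192.42 ≈ 192.4 N.
ΣF_x = 0: A_x − T·cos39° = 0 → A_x = 192.42 × 0.777146 = 149.5 N.
ΣF_y = 0: A_y + T·sin39° − 250 = 0 → A_y = 250 − 192.42 × 0.62932 = 128.9 N.

T = 192.4 N, A_x = 149.5 N, A_y = 128.9 N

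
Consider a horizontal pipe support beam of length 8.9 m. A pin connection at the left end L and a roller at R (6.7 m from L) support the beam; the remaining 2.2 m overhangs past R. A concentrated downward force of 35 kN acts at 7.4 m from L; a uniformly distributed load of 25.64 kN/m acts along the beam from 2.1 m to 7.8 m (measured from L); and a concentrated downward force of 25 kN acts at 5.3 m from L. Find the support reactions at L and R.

Resultant of the distributed load: 25.64 × 5.7 = 146.148 kN at 4.95 m from L.
Taking moments about L: R_y·6.7 − 35·7.4 − (25.64·5.7)·4.95 − 25·5.3 = 0 → R_y = 1114.9326/6.7 = 166.408 ≈ 166.4 kN.
ΣF_y = 0: L_y + 166.408 − 35 − 25.64·5.7 − 25 = 0 → L_y = 39.74 kN.
ΣF_x = 0: no horizontal applied forces, so L_x = 0.

L_x = 0, L_y = 39.74 kN, R_y = 166.4 kN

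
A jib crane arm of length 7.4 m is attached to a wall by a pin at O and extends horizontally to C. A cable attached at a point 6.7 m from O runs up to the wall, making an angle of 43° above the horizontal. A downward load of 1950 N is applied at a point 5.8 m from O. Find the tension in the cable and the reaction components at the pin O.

T = 2475 N, O_x = 1810 N, O_y = 261.9 N

ΣM about O: T·sin43°·6.7 − 1950·5.8 = 0 → T = 11310/(6.7·0.681998) = 2475.17 ≈ 2475 N.
ΣF_x = 0: O_x − T·cos43° = 0 → O_x = 2475.17 × 0.731354 = 1810 N.
ΣF_y = 0: O_y + T·sin43° − 1950 = 0 → O_y = 1950 − 2475.17 × 0.681998 = 261.9 N.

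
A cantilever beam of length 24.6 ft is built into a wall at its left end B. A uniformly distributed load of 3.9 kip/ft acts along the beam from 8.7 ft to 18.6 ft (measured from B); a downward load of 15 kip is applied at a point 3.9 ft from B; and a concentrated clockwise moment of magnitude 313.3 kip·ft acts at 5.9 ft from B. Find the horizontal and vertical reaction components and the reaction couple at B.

Resultant of the distributed load: 3.9 × 9.9 = 38.61 kip at 13.65 ft from B.
ΣF_x = 0: B_x = 0.
ΣF_y = 0: B_y − 3.9·9.9 − 15 = 0 → B_y = 53.61 kip.
ΣM about B: M_B − (3.9·9.9)·13.65 − 15·3.9 − 313.3 = 0 → M_B = 898.8 kip·ft.

B_x = 0, B_y = 53.61 kip, M_B = 898.8 kip·ft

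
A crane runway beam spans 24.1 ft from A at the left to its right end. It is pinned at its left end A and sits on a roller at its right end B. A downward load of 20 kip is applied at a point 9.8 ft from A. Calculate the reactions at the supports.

Taking moments about A: B_y·24.1 − 20·9.8 = 0 → B_y = 196/24.1 = 8.13278 ≈ 8.133 kip.
ΣF_y = 0: A_y + 8.13278 − 20 = 0 → A_y = 11.87 kip.
ΣF_x = 0: no horizontal applied forces, so A_x = 0.

A_x = 0, A_y = 11.87 kip, B_y = 8.133 kip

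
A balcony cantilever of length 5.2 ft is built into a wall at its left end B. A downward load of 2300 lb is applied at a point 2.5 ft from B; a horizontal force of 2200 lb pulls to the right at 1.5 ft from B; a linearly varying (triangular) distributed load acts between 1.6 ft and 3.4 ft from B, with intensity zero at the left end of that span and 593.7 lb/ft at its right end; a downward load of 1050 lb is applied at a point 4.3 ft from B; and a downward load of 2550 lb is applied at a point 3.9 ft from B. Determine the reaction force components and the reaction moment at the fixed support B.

B_x = -2200 lb, B_y = 6434 lb, M_B = 21710 lb·ft

Resultant of the triangular load: ½ × 593.7 × 1.8 = 534.33 lb, acting at 2.8 ft from B (one-third of the span from the peak).
ΣF_x = 0: B_x + 2200 = 0 → B_x = -2200 lb.
ΣF_y = 0: B_y − 2300 − ½·593.7·1.8 − 1050 − 2550 = 0 → B_y = 6434 lb.
ΣM about B: M_B − 2300·2.5 − (½·593.7·1.8)·2.8 − 1050·4.3 − 2550·3.9 = 0 → M_B = 21710 lb·ft.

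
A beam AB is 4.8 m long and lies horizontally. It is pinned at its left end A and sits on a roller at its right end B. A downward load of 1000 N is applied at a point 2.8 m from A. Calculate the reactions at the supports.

A_x = 0, A_y = 416.7 N, B_y = 583.3 N

ΣM about A: B_y·4.8 − 1000·2.8 = 0 → B_y = 2800/4.8 = 583.333 ≈ 583.3 N.
ΣF_y = 0: A_y + 583.333 − 1000 = 0 → A_y = 416.7 N.
ΣF_x = 0: no horizontal applied forces, so A_x = 0.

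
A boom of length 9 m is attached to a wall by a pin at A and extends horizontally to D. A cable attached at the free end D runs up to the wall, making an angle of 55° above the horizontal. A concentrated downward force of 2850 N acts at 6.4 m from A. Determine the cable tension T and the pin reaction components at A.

T = 2474 N, A_x = 1419 N, A_y = 823.3 N

ΣM about A: T·sin55°·9 − 2850·6.4 = 0 → T = 18240/(9·0.819152) = 2474.1 ≈ 2474 N.
ΣF_x = 0: A_x − T·cos55° = 0 → A_x = 2474.1 × 0.573576 = 1419 N.
ΣF_y = 0: A_y + T·sin55° − 2850 = 0 → A_y = 2850 − 2474.1 × 0.819152 = 823.3 N.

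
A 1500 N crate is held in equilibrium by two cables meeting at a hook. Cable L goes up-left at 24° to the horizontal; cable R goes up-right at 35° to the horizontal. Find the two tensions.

T_L = 1433 N, T_R = 1599 N

ΣF_x = 0: −T_L·cos24° + T_R·cos35° = 0 → T_R = 1.11523·T_L.
ΣF_y = 0: T_L·sin24° + T_R·sin35° = 1500.
Substitute: T_L·(0.406737 + 1.11523·0.573576) = 1500 → T_L = 1433.48 ≈ 1433 N.
Then T_R = 1.11523 × 1433.48 = 1599 N.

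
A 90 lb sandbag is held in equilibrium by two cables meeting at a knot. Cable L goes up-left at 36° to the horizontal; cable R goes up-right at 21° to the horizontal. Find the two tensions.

T_L = 100.2 lb, T_R = 86.82 lb

ΣF_x = 0: −T_L·cos36° + T_R·cos21° = 0 → T_R = 0.866575·T_L.
ΣF_y = 0: T_L·sin36° + T_R·sin21° = 90.
Substitute: T_L·(0.587785 + 0.866575·0.358368) = 90 → T_L = 100.185 ≈ 100.2 lb.
Then T_R = 0.866575 × 100.185 = 86.82 lb.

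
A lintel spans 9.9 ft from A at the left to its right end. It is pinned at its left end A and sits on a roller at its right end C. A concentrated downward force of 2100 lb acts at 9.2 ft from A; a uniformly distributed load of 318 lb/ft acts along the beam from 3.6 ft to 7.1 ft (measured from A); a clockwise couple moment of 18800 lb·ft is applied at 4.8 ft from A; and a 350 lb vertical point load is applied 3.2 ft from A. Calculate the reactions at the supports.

Resultant of the distributed load: 318 × 3.5 = 1113 lb at 5.35 ft from A.
Taking moments about A: C_y·9.9 − 2100·9.2 − (318·3.5)·5.35 − 18800 − 350·3.2 = 0 → C_y = 45194.55/9.9 = 4565.11 ≈ 4565 lb.
ΣF_y = 0: A_y + 4565.11 − 2100 − 318·3.5 − 350 = 0 → A_y = -1002 lb.
ΣF_x = 0: no horizontal applied forces, so A_x = 0.

A_x = 0, A_y = -1002 lb, C_y = 4565 lb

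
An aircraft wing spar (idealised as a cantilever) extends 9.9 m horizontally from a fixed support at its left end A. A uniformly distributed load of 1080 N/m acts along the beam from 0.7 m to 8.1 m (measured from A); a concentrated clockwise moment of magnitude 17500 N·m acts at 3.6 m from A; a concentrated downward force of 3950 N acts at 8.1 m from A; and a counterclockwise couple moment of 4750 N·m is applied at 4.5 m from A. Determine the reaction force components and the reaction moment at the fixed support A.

Resultant of the distributed load: 1080 × 7.4 = 7992 N at 4.4 m from A.
ΣF_x = 0: A_x = 0.
ΣF_y = 0: A_y − 1080·7.4 − 3950 = 0 → A_y = 11940 N.
ΣM about A: M_A − (1080·7.4)·4.4 − 17500 − 3950·8.1 + 4750 = 0 → M_A = 79910 N·m.

A_x = 0, A_y = 11940 N, M_A = 79910 N·m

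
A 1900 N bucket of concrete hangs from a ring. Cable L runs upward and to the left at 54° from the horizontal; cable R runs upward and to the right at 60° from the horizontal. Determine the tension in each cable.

T_L = 1040 N, T_R = 1222 N

ΣF_x = 0: −T_L·cos54° + T_R·cos60° = 0 → T_R = 1.17557·T_L.
ΣF_y = 0: T_L·sin54° + T_R·sin60° = 1900.
Substitute: T_L·(0.809017 + 1.17557·0.866025) = 1900 → T_L = 1039.9 ≈ 1040 N.
Then T_R = 1.17557 × 1039.9 = 1222 N.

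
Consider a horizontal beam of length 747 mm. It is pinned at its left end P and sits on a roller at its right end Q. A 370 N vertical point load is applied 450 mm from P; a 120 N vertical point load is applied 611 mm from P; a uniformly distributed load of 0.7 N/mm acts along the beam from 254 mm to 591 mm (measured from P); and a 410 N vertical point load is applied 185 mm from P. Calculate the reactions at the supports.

Resultant of the distributed load: 0.7 × 337 = 235.9 N at 422.5 mm from P.
ΣM about P: Q_y·747 − 370·450 − 120·611 − (0.7·337)·422.5 − 410·185 = 0 → Q_y = 415337.75/747 = 556.008 ≈ 556.0 N.
ΣF_y = 0: P_y + 556.008 − 370 − 120 − 0.7·337 − 410 = 0 → P_y = 579.9 N.
ΣF_x = 0: no horizontal applied forces, so P_x = 0.

P_x = 0, P_y = 579.9 N, Q_y = 556.0 N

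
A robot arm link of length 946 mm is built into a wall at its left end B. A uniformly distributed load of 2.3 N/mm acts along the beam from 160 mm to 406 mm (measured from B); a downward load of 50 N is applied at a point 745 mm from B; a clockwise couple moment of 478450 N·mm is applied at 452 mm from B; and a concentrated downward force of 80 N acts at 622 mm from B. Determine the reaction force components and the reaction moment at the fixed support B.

Resultant of the distributed load: 2.3 × 246 = 565.8 N at 283 mm from B.
ΣF_x = 0: B_x = 0.
ΣF_y = 0: B_y − 2.3·246 − 50 − 80 = 0 → B_y = 695.8 N.
ΣM about B: M_B − (2.3·246)·283 − 50·745 − 478450 − 80·622 = 0 → M_B = 725600 N·mm.

B_x = 0, B_y = 695.8 N, M_B = 725600 N·mm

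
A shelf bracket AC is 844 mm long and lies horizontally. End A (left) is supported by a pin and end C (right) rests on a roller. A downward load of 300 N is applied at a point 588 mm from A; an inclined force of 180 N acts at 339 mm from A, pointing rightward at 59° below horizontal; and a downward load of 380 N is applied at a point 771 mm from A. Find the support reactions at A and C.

A_x = -92.71 N, A_y = 216.2 N, C_y = 618.1 N

Taking moments about A: C_y·844 − 300·588 − 180·sin59°·339 − 380·771 = 0 → C_y = 521684/844 = 618.109 ≈ 618.1 N.
ΣF_y = 0: A_y + 618.109 − 300 − 180·sin59° − 380 = 0 → A_y = 216.2 N.
ΣF_x = 0: A_x + 180·cos59° = 0 → A_x = -92.71 N.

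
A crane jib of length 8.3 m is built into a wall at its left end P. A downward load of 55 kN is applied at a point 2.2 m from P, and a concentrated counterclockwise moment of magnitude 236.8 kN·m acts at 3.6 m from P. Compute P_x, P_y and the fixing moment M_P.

ΣF_x = 0: P_x = 0.
ΣF_y = 0: P_y − 55 = 0 → P_y = 55.00 kN.
ΣM about P: M_P − 55·2.2 + 236.8 = 0 → M_P = -115.8 kN·m.

P_x = 0, P_y = 55.00 kN, M_P = -115.8 kN·m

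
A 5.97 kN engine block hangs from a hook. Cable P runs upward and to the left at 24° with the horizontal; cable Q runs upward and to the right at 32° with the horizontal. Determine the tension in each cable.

ΣF_x = 0: −T_P·cos24° + T_Q·cos32° = 0 → T_Q = 1.07723·T_P.
ΣF_y = 0: T_P·sin24° + T_Q·sin32° = 5.97.
Substitute: T_P·(0.406737 + 1.07723·0.529919) = 5.97 → T_P = 6.10691 ≈ 6.107 kN.
Then T_Q = 1.07723 × 6.10691 = 6.579 kN.

T_P = 6.107 kN, T_Q = 6.579 kN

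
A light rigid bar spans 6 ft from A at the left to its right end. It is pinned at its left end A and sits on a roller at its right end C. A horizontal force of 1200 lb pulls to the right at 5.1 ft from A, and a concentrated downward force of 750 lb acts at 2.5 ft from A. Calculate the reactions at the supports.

A_x = -1200 lb, A_y = 437.5 lb, C_y = 312.5 lb

Moments about A: C_y·6 − 750·2.5 = 0 → C_y = 1875/6 = 312.5 lb.
ΣF_y = 0: A_y + 312.5 − 750 = 0 → A_y = 437.5 lb.
ΣF_x = 0: A_x + 1200 = 0 → A_x = -1200 lb.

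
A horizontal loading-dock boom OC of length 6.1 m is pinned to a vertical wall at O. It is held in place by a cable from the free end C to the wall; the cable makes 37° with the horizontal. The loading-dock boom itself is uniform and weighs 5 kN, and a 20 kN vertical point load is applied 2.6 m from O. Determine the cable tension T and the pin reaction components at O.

T = 18.32 kN, O_x = 14.63 kN, O_y = 13.98 kN

ΣM about O: T·sin37°·6.1 − 5·3.05 − 20·2.6 = 0 → T = 67.25/(6.1·0.601815) = 18.3189 ≈ 18.32 kN.
ΣF_x = 0: O_x − T·cos37° = 0 → O_x = 18.3189 × 0.798636 = 14.63 kN.
ΣF_y = 0: O_y + T·sin37° − 5 − 20 = 0 → O_y = 25 − 18.3189 × 0.601815 = 13.98 kN.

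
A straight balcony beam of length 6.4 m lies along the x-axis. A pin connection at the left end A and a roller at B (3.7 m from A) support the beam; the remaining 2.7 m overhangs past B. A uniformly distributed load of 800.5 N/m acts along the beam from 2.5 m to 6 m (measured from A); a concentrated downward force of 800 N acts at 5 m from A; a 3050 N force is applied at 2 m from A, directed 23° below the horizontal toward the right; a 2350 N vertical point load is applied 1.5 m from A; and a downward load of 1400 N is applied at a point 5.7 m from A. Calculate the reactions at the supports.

A_x = -2808 N, A_y = 490.5 N, B_y = 8053 N

Resultant of the distributed load: 800.5 × 3.5 = 2801.75 N at 4.25 m from A.
ΣM about A: B_y·3.7 − (800.5·3.5)·4.25 − 800·5 − 3050·sin23°·2 − 2350·1.5 − 1400·5.7 = 0 → B_y = 29795.9/3.7 = 8052.95 ≈ 8053 N.
ΣF_y = 0: A_y + 8052.95 − 800.5·3.5 − 800 − 3050·sin23° − 2350 − 1400 = 0 → A_y = 490.5 N.
ΣF_x = 0: A_x + 3050·cos23° = 0 → A_x = -2808 N.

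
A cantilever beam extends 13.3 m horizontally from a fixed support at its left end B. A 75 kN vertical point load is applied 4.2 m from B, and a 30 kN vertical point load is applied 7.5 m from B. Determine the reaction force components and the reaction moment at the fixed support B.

ΣF_x = 0: B_x = 0.
ΣF_y = 0: B_y − 75 − 30 = 0 → B_y = 105.0 kN.
ΣM about B: M_B − 75·4.2 − 30·7.5 = 0 → M_B = 540.0 kN·m.

B_x = 0, B_y = 105.0 kN, M_B = 540.0 kN·m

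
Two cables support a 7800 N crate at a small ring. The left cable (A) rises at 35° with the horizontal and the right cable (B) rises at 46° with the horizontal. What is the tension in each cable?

T_A = 5486 N, T_B = 6469 N

ΣF_x = 0: −T_A·cos35° + T_B·cos46° = 0 → T_B = 1.17922·T_A.
ΣF_y = 0: T_A·sin35° + T_B·sin46° = 7800.
Substitute: T_A·(0.573576 + 1.17922·0.71934) = 7800 → T_A = 5485.86 ≈ 5486 N.
Then T_B = 1.17922 × 5485.86 = 6469 N.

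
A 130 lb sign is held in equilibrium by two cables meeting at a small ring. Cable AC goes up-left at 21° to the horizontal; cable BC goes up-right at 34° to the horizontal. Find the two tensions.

T_AC = 131.6 lb, T_BC = 148.2 lb

ΣF_x = 0: −T_AC·cos21° + T_BC·cos34° = 0 → T_BC = 1.1261·T_AC.
ΣF_y = 0: T_AC·sin21° + T_BC·sin34° = 130.
Substitute: T_AC·(0.358368 + 1.1261·0.559193) = 130 → T_AC = 131.569 ≈ 131.6 lb.
Then T_BC = 1.1261 × 131.569 = 148.2 lb.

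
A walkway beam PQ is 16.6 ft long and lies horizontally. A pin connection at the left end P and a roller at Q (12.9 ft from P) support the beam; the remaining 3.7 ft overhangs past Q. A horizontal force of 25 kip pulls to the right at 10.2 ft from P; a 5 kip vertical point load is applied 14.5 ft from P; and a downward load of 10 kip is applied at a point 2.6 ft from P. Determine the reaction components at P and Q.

P_x = -25.00 kip, P_y = 7.364 kip, Q_y = 7.636 kip

Taking moments about P: Q_y·12.9 − 5·14.5 − 10·2.6 = 0 → Q_y = 98.5/12.9 = 7.63566 ≈ 7.636 kip.
ΣF_y = 0: P_y + 7.63566 − 5 − 10 = 0 → P_y = 7.364 kip.
ΣF_x = 0: P_x + 25 = 0 → P_x = -25.00 kip.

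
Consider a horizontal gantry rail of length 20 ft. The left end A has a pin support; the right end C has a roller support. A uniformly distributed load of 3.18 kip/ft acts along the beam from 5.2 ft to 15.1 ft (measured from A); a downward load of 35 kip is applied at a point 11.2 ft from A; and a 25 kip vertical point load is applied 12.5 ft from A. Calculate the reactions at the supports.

Resultant of the distributed load: 3.18 × 9.9 = 31.482 kip at 10.15 ft from A.
Moments about A: C_y·20 − (3.18·9.9)·10.15 − 35·11.2 − 25·12.5 = 0 → C_y = 1024.0423/20 = 51.2021 ≈ 51.20 kip.
ΣF_y = 0: A_y + 51.2021 − 3.18·9.9 − 35 − 25 = 0 → A_y = 40.28 kip.
ΣF_x = 0: no horizontal applied forces, so A_x = 0.

A_x = 0, A_y = 40.28 kip, C_y = 51.20 kip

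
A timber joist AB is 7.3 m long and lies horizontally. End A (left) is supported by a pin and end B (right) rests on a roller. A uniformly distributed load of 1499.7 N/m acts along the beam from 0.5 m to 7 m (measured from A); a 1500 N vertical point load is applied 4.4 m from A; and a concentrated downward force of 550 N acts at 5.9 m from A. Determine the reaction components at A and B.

Resultant of the distributed load: 1499.7 × 6.5 = 9748.05 N at 3.75 m from A.
Taking moments about A: B_y·7.3 − (1499.7·6.5)·3.75 − 1500·4.4 − 550·5.9 = 0 → B_y = 46400.1875/7.3 = 6356.19 ≈ 6356 N.
ΣF_y = 0: A_y + 6356.19 − 1499.7·6.5 − 1500 − 550 = 0 → A_y = 5442 N.
ΣF_x = 0: no horizontal applied forces, so A_x = 0.

A_x = 0, A_y = 5442 N, B_y = 6356 N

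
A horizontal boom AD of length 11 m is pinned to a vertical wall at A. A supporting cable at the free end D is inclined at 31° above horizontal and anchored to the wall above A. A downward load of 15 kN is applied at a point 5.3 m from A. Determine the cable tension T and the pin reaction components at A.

T = 14.03 kN, A_x = 12.03 kN, A_y = 7.773 kN

ΣM about A: T·sin31°·11 − 15·5.3 = 0 → T = 79.5/(11·0.515038) = 14.0325 ≈ 14.03 kN.
ΣF_x = 0: A_x − T·cos31° = 0 → A_x = 14.0325 × 0.857167 = 12.03 kN.
ΣF_y = 0: A_y + T·sin31° − 15 = 0 → A_y = 15 − 14.0325 × 0.515038 = 7.773 kN.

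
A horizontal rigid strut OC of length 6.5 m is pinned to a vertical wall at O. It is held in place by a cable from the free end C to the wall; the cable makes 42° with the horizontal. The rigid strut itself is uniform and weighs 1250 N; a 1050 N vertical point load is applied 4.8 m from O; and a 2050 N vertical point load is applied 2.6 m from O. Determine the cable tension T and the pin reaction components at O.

ΣM about O: T·sin42°·6.5 − 1250·3.25 − 1050·4.8 − 2050·2.6 = 0 → T = 14432.5/(6.5·0.669131) = 3318.31 ≈ 3318 N.
ΣF_x = 0: O_x − T·cos42° = 0 → O_x = 3318.31 × 0.743145 = 2466 N.
ΣF_y = 0: O_y + T·sin42° − 1250 − 1050 − 2050 = 0 → O_y = 4350 − 3318.31 × 0.669131 = 2130 N.

T = 3318 N, O_x = 2466 N, O_y = 2130 N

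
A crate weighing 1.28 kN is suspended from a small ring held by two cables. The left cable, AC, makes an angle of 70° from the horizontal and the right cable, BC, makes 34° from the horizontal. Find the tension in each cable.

T_AC = 1.094 kN, T_BC = 0.4512 kN

ΣF_x = 0: −T_AC·cos70° + T_BC·cos34° = 0 → T_BC = 0.412551·T_AC.
ΣF_y = 0: T_AC·sin70° + T_BC·sin34° = 1.28.
Substitute: T_AC·(0.939693 + 0.412551·0.559193) = 1.28 → T_AC = 1.09365 ≈ 1.094 kN.
Then T_BC = 0.412551 × 1.09365 = 0.4512 kN.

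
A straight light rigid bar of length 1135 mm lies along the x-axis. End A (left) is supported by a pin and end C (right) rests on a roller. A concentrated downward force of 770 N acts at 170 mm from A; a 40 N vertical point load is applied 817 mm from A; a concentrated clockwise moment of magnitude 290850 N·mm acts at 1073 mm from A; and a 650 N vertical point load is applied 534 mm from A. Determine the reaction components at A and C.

A_x = 0, A_y = 753.8 N, C_y = 706.2 N

Taking moments about A: C_y·1135 − 770·170 − 40·817 − 290850 − 650·534 = 0 → C_y = 801530/1135 = 706.194 ≈ 706.2 N.
ΣF_y = 0: A_y + 706.194 − 770 − 40 − 650 = 0 → A_y = 753.8 N.
ΣF_x = 0: no horizontal applied forces, so A_x = 0.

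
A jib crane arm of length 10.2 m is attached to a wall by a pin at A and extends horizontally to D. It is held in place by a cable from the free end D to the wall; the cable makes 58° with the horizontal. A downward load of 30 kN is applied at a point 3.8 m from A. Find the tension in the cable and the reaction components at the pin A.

T = 13.18 kN, A_x = 6.984 kN, A_y = 18.82 kN

ΣM about A: T·sin58°·10.2 − 30·3.8 = 0 → T = 114/(10.2·0.848048) = 13.1791 ≈ 13.18 kN.
ΣF_x = 0: A_x − T·cos58° = 0 → A_x = 13.1791 × 0.529919 = 6.984 kN.
ΣF_y = 0: A_y + T·sin58° − 30 = 0 → A_y = 30 − 13.1791 × 0.848048 = 18.82 kN.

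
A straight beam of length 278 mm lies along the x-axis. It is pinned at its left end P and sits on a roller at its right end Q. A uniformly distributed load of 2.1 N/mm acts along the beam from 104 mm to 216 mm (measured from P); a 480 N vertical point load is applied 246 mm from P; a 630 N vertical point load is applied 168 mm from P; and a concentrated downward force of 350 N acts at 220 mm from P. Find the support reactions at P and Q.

Resultant of the distributed load: 2.1 × 112 = 235.2 N at 160 mm from P.
Moments about P: Q_y·278 − (2.1·112)·160 − 480·246 − 630·168 − 350·220 = 0 → Q_y = 338552/278 = 1217.81 ≈ 1218 N.
ΣF_y = 0: P_y + 1217.81 − 2.1·112 − 480 − 630 − 350 = 0 → P_y = 477.4 N.
ΣF_x = 0: no horizontal applied forces, so P_x = 0.

P_x = 0, P_y = 477.4 N, Q_y = 1218 N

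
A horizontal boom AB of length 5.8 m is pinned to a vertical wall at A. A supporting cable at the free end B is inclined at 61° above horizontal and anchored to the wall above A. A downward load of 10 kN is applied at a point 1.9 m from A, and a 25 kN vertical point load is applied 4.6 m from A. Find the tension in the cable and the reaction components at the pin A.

T = 26.42 kN, A_x = 12.81 kN, A_y = 11.90 kN

ΣM about A: T·sin61°·5.8 − 10·1.9 − 25·4.6 = 0 → T = 134/(5.8·0.87462) = 26.4154 ≈ 26.42 kN.
ΣF_x = 0: A_x − T·cos61° = 0 → A_x = 26.4154 × 0.48481 = 12.81 kN.
ΣF_y = 0: A_y + T·sin61° − 10 − 25 = 0 → A_y = 35 − 26.4154 × 0.87462 = 11.90 kN.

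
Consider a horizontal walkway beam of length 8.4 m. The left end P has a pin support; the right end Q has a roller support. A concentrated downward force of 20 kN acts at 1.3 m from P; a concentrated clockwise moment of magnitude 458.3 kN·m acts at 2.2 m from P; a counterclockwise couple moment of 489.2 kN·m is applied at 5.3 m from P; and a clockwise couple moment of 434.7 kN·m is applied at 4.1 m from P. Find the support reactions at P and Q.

P_x = 0, P_y = -31.17 kN, Q_y = 51.17 kN

Moments about P: Q_y·8.4 − 20·1.3 − 458.3 + 489.2 − 434.7 = 0 → Q_y = 429.8/8.4 = 51.1667 ≈ 51.17 kN.
ΣF_y = 0: P_y + 51.1667 − 20 = 0 → P_y = -31.17 kN.
ΣF_x = 0: no horizontal applied forces, so P_x = 0.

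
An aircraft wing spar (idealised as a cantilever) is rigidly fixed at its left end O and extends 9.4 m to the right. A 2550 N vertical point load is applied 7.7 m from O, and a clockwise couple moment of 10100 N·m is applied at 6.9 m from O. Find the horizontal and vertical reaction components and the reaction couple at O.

ΣF_x = 0: O_x = 0.
ΣF_y = 0: O_y − 2550 = 0 → O_y = 2550 N.
ΣM about O: M_O − 2550·7.7 − 10100 = 0 → M_O = 29740 N·m.

O_x = 0, O_y = 2550 N, M_O = 29740 N·m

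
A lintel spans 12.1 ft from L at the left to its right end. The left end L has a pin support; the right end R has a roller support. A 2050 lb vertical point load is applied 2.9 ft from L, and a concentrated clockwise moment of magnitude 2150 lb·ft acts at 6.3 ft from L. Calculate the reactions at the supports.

Moments about L: R_y·12.1 − 2050·2.9 − 2150 = 0 → R_y = 8095/12.1 = 669.008 ≈ 669.0 lb.
ΣF_y = 0: L_y + 669.008 − 2050 = 0 → L_y = 1381 lb.
ΣF_x = 0: no horizontal applied forces, so L_x = 0.

L_x = 0, L_y = 1381 lb, R_y = 669.0 lb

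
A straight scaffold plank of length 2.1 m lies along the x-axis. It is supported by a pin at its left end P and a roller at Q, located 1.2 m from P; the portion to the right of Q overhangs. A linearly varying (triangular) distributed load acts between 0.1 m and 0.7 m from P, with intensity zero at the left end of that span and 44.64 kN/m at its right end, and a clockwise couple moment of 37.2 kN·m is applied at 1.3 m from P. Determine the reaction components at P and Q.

Resultant of the triangular load: ½ × 44.64 × 0.6 = 13.392 kN, acting at 0.5 m from P (one-third of the span from the peak).
Moments about P: Q_y·1.2 − (½·44.64·0.6)·0.5 − 37.2 = 0 → Q_y = 43.896/1.2 = 36.58 kN.
ΣF_y = 0: P_y + 36.58 − ½·44.64·0.6 = 0 → P_y = -23.19 kN.
ΣF_x = 0: no horizontal applied forces, so P_x = 0.

P_x = 0, P_y = -23.19 kN, Q_y = 36.58 kN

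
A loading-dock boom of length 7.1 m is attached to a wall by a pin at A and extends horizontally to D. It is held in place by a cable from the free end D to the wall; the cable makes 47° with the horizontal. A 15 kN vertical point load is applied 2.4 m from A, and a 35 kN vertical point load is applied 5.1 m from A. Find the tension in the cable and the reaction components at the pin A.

T = 41.31 kN, A_x = 28.17 kN, A_y = 19.79 kN

ΣM about A: T·sin47°·7.1 − 15·2.4 − 35·5.1 = 0 → T = 214.5/(7.1·0.731354) = 41.3087 ≈ 41.31 kN.
ΣF_x = 0: A_x − T·cos47° = 0 → A_x = 41.3087 × 0.681998 = 28.17 kN.
ΣF_y = 0: A_y + T·sin47° − 15 − 35 = 0 → A_y = 50 − 41.3087 × 0.731354 = 19.79 kN.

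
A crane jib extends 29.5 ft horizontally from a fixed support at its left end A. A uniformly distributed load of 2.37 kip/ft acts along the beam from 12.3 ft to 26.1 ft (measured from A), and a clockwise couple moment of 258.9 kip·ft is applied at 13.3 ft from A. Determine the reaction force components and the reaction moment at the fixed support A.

Resultant of the distributed load: 2.37 × 13.8 = 32.706 kip at 19.2 ft from A.
ΣF_x = 0: A_x = 0.
ΣF_y = 0: A_y − 2.37·13.8 = 0 → A_y = 32.71 kip.
ΣM about A: M_A − (2.37·13.8)·19.2 − 258.9 = 0 → M_A = 886.9 kip·ft.

A_x = 0, A_y = 32.71 kip, M_A = 886.9 kip·ft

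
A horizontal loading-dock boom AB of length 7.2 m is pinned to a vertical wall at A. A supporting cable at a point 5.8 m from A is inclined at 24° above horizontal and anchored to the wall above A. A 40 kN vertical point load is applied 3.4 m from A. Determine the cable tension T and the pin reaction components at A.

T = 57.65 kN, A_x = 52.67 kN, A_y = 16.55 kN

ΣM about A: T·sin24°·5.8 − 40·3.4 = 0 → T = 136/(5.8·0.406737) = 57.6497 ≈ 57.65 kN.
ΣF_x = 0: A_x − T·cos24° = 0 → A_x = 57.6497 × 0.913545 = 52.67 kN.
ΣF_y = 0: A_y + T·sin24° − 40 = 0 → A_y = 40 − 57.6497 × 0.406737 = 16.55 kN.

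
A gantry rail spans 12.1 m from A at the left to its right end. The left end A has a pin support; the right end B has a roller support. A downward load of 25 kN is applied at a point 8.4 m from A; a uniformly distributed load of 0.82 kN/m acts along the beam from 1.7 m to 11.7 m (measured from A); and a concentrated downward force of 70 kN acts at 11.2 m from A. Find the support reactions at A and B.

Resultant of the distributed load: 0.82 × 10 = 8.2 kN at 6.7 m from A.
Taking moments about A: B_y·12.1 − 25·8.4 − (0.82·10)·6.7 − 70·11.2 = 0 → B_y = 1048.94/12.1 = 86.6893 ≈ 86.69 kN.
ΣF_y = 0: A_y + 86.6893 − 25 − 0.82·10 − 70 = 0 → A_y = 16.51 kN.
ΣF_x = 0: no horizontal applied forces, so A_x = 0.

A_x = 0, A_y = 16.51 kN, B_y = 86.69 kN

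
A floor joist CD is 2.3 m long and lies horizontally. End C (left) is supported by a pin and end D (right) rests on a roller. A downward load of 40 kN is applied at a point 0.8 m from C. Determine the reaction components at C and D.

Taking moments about C: D_y·2.3 − 40·0.8 = 0 → D_y = 32/2.3 = 13.913 ≈ 13.91 kN.
ΣF_y = 0: C_y + 13.913 − 40 = 0 → C_y = 26.09 kN.
ΣF_x = 0: no horizontal applied forces, so C_x = 0.

C_x = 0, C_y = 26.09 kN, D_y = 13.91 kN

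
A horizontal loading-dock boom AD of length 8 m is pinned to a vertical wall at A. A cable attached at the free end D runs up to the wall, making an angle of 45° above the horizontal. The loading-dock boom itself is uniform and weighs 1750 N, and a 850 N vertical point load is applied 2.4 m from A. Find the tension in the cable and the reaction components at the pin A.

ΣM about A: T·sin45°·8 − 1750·4 − 850·2.4 = 0 → T = 9040/(8·0.707107) = 1598.06 ≈ 1598 N.
ΣF_x = 0: A_x − T·cos45° = 0 → A_x = 1598.06 × 0.707107 = 1130 N.
ΣF_y = 0: A_y + T·sin45° − 1750 − 850 = 0 → A_y = 2600 − 1598.06 × 0.707107 = 1470 N.

T = 1598 N, A_x = 1130 N, A_y = 1470 N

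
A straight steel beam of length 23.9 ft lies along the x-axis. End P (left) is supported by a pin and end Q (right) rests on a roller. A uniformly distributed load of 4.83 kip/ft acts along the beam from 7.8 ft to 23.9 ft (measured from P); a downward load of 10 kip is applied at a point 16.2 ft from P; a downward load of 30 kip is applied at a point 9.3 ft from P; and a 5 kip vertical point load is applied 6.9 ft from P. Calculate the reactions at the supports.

Resultant of the distributed load: 4.83 × 16.1 = 77.763 kip at 15.85 ft from P.
Moments about P: Q_y·23.9 − (4.83·16.1)·15.85 − 10·16.2 − 30·9.3 − 5·6.9 = 0 → Q_y = 1708.04355/23.9 = 71.4663 ≈ 71.47 kip.
ΣF_y = 0: P_y + 71.4663 − 4.83·16.1 − 10 − 30 − 5 = 0 → P_y = 51.30 kip.
ΣF_x = 0: no horizontal applied forces, so P_x = 0.

P_x = 0, P_y = 51.30 kip, Q_y = 71.47 kip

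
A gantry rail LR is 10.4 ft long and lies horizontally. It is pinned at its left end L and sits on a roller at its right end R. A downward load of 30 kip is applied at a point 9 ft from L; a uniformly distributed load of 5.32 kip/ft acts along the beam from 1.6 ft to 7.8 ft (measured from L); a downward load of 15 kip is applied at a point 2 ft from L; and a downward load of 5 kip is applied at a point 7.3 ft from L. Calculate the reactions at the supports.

Resultant of the distributed load: 5.32 × 6.2 = 32.984 kip at 4.7 ft from L.
Moments about L: R_y·10.4 − 30·9 − (5.32·6.2)·4.7 − 15·2 − 5·7.3 = 0 → R_y = 491.5248/10.4 = 47.262 ≈ 47.26 kip.
ΣF_y = 0: L_y + 47.262 − 30 − 5.32·6.2 − 15 − 5 = 0 → L_y = 35.72 kip.
ΣF_x = 0: no horizontal applied forces, so L_x = 0.

L_x = 0, L_y = 35.72 kip, R_y = 47.26 kip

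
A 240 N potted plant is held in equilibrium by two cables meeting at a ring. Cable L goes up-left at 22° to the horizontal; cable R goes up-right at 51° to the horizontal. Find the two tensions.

T_L = 157.9 N, T_R = 232.7 N

ΣF_x = 0: −T_L·cos22° + T_R·cos51° = 0 → T_R = 1.47331·T_L.
ΣF_y = 0: T_L·sin22° + T_R·sin51° = 240.
Substitute: T_L·(0.374607 + 1.47331·0.777146) = 240 → T_L = 157.938 ≈ 157.9 N.
Then T_R = 1.47331 × 157.938 = 232.7 N.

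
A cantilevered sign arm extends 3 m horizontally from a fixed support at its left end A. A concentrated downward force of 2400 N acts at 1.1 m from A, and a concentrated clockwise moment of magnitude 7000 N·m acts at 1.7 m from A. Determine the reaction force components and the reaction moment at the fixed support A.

A_x = 0, A_y = 2400 N, M_A = 9640 N·m

ΣF_x = 0: A_x = 0.
ΣF_y = 0: A_y − 2400 = 0 → A_y = 2400 N.
ΣM about A: M_A − 2400·1.1 − 7000 = 0 → M_A = 9640 N·m.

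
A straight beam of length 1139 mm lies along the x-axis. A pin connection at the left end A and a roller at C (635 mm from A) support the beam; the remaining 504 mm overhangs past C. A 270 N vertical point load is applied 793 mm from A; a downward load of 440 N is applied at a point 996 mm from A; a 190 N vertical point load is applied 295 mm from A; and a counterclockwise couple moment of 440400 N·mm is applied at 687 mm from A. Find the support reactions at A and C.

Moments about A: C_y·635 − 270·793 − 440·996 − 190·295 + 440400 = 0 → C_y = 268000/635 = 422.047 ≈ 422.0 N.
ΣF_y = 0: A_y + 422.047 − 270 − 440 − 190 = 0 → A_y = 478.0 N.
ΣF_x = 0: no horizontal applied forces, so A_x = 0.

A_x = 0, A_y = 478.0 N, C_y = 422.0 N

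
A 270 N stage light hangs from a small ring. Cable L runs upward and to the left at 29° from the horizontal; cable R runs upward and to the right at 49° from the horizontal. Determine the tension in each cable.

T_L = 181.1 N, T_R = 241.4 N

ΣF_x = 0: −T_L·cos29° + T_R·cos49° = 0 → T_R = 1.33314·T_L.
ΣF_y = 0: T_L·sin29° + T_R·sin49° = 270.
Substitute: T_L·(0.48481 + 1.33314·0.75471) = 270 → T_L = 181.093 ≈ 181.1 N.
Then T_R = 1.33314 × 181.093 = 241.4 N.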